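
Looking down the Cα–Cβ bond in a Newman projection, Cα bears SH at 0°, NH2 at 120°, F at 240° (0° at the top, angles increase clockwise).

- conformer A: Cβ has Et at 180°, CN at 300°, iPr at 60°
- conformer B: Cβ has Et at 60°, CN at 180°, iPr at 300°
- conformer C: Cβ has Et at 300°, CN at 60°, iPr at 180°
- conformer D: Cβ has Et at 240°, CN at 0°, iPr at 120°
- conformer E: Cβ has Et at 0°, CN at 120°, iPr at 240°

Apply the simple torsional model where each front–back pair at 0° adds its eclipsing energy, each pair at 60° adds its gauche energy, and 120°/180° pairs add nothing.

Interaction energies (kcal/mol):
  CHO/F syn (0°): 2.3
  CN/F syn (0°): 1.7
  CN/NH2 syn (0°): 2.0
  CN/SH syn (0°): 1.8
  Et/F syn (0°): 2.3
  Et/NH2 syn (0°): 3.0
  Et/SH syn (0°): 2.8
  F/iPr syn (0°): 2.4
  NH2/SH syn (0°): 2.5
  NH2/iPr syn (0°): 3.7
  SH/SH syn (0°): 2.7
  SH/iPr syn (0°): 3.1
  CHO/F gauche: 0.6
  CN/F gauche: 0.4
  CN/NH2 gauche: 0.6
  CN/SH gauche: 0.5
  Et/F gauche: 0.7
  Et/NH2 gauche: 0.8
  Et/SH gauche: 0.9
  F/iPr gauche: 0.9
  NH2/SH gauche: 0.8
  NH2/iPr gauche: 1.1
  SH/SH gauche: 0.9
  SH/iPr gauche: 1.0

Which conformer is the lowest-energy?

A (staggered): SH(0°)/CN(300°) gauche 0.5; SH(0°)/iPr(60°) gauche 1.0; NH2(120°)/Et(180°) gauche 0.8; NH2(120°)/iPr(60°) gauche 1.1; F(240°)/Et(180°) gauche 0.7; F(240°)/CN(300°) gauche 0.4 → 4.5 kcal/mol.
B (staggered): SH(0°)/Et(60°) gauche 0.9; SH(0°)/iPr(300°) gauche 1.0; NH2(120°)/Et(60°) gauche 0.8; NH2(120°)/CN(180°) gauche 0.6; F(240°)/CN(180°) gauche 0.4; F(240°)/iPr(300°) gauche 0.9 → 4.6 kcal/mol.
C (staggered): SH(0°)/Et(300°) gauche 0.9; SH(0°)/CN(60°) gauche 0.5; NH2(120°)/CN(60°) gauche 0.6; NH2(120°)/iPr(180°) gauche 1.1; F(240°)/Et(300°) gauche 0.7; F(240°)/iPr(180°) gauche 0.9 → 4.7 kcal/mol.
D (eclipsed): SH(0°)/CN(0°) eclipsed 1.8; NH2(120°)/iPr(120°) eclipsed 3.7; F(240°)/Et(240°) eclipsed 2.3 → 7.8 kcal/mol.
E (eclipsed): SH(0°)/Et(0°) eclipsed 2.8; NH2(120°)/CN(120°) eclipsed 2.0; F(240°)/iPr(240°) eclipsed 2.4 → 7.2 kcal/mol.
A has the lowest total (4.5 kcal/mol).

A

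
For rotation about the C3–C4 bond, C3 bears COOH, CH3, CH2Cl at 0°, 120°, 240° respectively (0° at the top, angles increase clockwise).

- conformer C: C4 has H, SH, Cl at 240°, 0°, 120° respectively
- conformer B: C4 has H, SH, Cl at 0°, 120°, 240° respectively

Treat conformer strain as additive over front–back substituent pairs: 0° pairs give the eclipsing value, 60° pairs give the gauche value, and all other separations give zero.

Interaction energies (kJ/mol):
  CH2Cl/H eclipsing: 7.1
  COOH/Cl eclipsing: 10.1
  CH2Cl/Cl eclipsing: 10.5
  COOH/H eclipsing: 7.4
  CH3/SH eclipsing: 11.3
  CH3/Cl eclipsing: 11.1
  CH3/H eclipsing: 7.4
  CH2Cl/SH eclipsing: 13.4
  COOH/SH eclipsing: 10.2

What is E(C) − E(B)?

C (eclipsed): COOH(0°)/SH(0°) eclipsed 10.2; CH3(120°)/Cl(120°) eclipsed 11.1; CH2Cl(240°)/H(240°) eclipsed 7.1 → 28.4 kJ/mol.
B (eclipsed): COOH(0°)/H(0°) eclipsed 7.4; CH3(120°)/SH(120°) eclipsed 11.3; CH2Cl(240°)/Cl(240°) eclipsed 10.5 → 29.2 kJ/mol.
E(C) − E(B) = 28.4 − 29.2 = -0.8 kJ/mol.

-0.8 kJ/mol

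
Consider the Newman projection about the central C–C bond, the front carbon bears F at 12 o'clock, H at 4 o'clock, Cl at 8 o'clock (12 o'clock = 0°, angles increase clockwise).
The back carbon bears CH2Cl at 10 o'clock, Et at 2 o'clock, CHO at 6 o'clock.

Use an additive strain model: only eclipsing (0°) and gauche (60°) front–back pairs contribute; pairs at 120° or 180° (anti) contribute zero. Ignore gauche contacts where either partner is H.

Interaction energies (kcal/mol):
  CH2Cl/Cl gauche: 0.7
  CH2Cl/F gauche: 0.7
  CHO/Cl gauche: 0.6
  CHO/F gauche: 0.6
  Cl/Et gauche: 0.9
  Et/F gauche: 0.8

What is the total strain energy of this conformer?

This conformer (staggered): F–CH2Cl gauche, F–Et gauche, Cl–CH2Cl gauche, Cl–CHO gauche; 0.7 + 0.8 + 0.7 + 0.6 = 2.8 kcal/mol.

2.8 kcal/mol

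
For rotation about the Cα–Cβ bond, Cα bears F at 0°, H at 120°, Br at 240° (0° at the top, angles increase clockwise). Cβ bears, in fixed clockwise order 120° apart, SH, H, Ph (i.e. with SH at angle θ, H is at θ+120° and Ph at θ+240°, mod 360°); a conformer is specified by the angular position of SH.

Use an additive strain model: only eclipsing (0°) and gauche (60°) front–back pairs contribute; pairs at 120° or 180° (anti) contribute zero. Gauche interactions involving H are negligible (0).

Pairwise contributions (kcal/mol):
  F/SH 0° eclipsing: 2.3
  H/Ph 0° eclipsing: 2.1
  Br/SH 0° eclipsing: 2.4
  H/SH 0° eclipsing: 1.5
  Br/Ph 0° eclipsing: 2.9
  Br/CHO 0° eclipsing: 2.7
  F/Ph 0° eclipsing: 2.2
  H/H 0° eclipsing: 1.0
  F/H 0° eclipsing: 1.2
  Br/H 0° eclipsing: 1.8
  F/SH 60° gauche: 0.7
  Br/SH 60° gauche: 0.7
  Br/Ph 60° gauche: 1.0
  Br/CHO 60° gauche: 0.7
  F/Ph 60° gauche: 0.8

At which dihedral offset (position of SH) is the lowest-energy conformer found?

180°

SH at 0° is eclipsed. F at 0° is eclipsed with SH at 0° (2.3); H at 120° is eclipsed with H at 120° (1.0); Br at 240° is eclipsed with Ph at 240° (2.9). Total 6.2 kcal/mol.
SH at 60° is staggered. F at 0° is gauche with SH at 60° (0.7); F at 0° is gauche with Ph at 300° (0.8); Br at 240° is gauche with Ph at 300° (1.0). Total 2.5 kcal/mol.
SH at 120° is eclipsed. F at 0° is eclipsed with Ph at 0° (2.2); H at 120° is eclipsed with SH at 120° (1.5); Br at 240° is eclipsed with H at 240° (1.8). Total 5.5 kcal/mol.
SH at 180° is staggered. F at 0° is gauche with Ph at 60° (0.8); Br at 240° is gauche with SH at 180° (0.7). Total 1.5 kcal/mol.
SH at 240° is eclipsed. F at 0° is eclipsed with H at 0° (1.2); H at 120° is eclipsed with Ph at 120° (2.1); Br at 240° is eclipsed with SH at 240° (2.4). Total 5.7 kcal/mol.
SH at 300° is staggered. F at 0° is gauche with SH at 300° (0.7); Br at 240° is gauche with SH at 300° (0.7); Br at 240° is gauche with Ph at 180° (1.0). Total 2.4 kcal/mol.
The minimum (1.5 kcal/mol) occurs with SH at 180°.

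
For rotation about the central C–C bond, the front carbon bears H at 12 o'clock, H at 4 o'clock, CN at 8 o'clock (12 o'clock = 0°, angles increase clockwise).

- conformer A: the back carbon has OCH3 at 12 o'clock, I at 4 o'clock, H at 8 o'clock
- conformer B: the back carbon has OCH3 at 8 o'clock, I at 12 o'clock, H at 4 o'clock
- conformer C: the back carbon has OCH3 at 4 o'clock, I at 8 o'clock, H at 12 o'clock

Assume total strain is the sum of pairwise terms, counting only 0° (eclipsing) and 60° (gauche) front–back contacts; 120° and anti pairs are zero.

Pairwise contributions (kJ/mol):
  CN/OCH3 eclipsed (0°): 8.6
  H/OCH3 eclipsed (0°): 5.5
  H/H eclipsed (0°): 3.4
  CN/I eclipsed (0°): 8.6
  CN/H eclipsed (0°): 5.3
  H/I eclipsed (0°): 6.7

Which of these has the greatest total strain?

A (eclipsed): H(0°)/OCH3(0°) eclipsed 5.5; H(120°)/I(120°) eclipsed 6.7; CN(240°)/H(240°) eclipsed 5.3 → 17.5 kJ/mol.
B (eclipsed): H(0°)/I(0°) eclipsed 6.7; H(120°)/H(120°) eclipsed 3.4; CN(240°)/OCH3(240°) eclipsed 8.6 → 18.7 kJ/mol.
C (eclipsed): H(0°)/H(0°) eclipsed 3.4; H(120°)/OCH3(120°) eclipsed 5.5; CN(240°)/I(240°) eclipsed 8.6 → 17.5 kJ/mol.
B has the highest total (18.7 kJ/mol).

B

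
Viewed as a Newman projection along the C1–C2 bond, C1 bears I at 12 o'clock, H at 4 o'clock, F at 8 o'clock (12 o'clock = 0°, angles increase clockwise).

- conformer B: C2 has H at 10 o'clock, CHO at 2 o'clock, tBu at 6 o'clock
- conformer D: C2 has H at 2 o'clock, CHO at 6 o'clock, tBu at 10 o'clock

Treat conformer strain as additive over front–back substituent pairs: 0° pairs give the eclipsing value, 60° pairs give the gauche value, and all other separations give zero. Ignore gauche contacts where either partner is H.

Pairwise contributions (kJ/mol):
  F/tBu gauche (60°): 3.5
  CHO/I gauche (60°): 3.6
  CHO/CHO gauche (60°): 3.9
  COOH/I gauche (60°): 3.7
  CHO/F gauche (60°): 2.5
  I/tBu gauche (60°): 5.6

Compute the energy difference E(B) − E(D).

B (staggered): I(0°)/CHO(60°) gauche 3.6; F(240°)/tBu(180°) gauche 3.5 → 7.1 kJ/mol.
D (staggered): I(0°)/tBu(300°) gauche 5.6; F(240°)/CHO(180°) gauche 2.5; F(240°)/tBu(300°) gauche 3.5 → 11.6 kJ/mol.
E(B) − E(D) = 7.1 − 11.6 = -4.5 kJ/mol.

-4.5 kJ/mol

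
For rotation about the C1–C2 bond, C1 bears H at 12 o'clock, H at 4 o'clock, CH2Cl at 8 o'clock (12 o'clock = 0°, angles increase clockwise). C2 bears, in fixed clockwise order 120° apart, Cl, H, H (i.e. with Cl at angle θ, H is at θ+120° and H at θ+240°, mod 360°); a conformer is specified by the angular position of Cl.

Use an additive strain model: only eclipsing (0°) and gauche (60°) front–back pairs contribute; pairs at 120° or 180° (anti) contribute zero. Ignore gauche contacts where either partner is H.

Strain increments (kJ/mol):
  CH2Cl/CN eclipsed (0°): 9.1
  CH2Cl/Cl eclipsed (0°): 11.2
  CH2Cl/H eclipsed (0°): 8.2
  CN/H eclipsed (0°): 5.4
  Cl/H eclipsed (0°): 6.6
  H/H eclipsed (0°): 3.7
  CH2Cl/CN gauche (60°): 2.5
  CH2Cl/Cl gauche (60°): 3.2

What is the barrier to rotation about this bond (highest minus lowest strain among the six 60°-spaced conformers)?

Cl at 0° (eclipsed): H(0°)/Cl(0°) eclipsed 6.6; H(120°)/H(120°) eclipsed 3.7; CH2Cl(240°)/H(240°) eclipsed 8.2 → 18.5 kJ/mol.
Cl at 60° (staggered): no non-H gauche contacts → 0.0 kJ/mol.
Cl at 120° (eclipsed): H(0°)/H(0°) eclipsed 3.7; H(120°)/Cl(120°) eclipsed 6.6; CH2Cl(240°)/H(240°) eclipsed 8.2 → 18.5 kJ/mol.
Cl at 180° (staggered): CH2Cl(240°)/Cl(180°) gauche 3.2 → 3.2 kJ/mol.
Cl at 240° (eclipsed): H(0°)/H(0°) eclipsed 3.7; H(120°)/H(120°) eclipsed 3.7; CH2Cl(240°)/Cl(240°) eclipsed 11.2 → 18.6 kJ/mol.
Cl at 300° (staggered): CH2Cl(240°)/Cl(300°) gauche 3.2 → 3.2 kJ/mol.
Max at 240° (18.6 kJ/mol), min at 60° (0.0 kJ/mol); barrier = 18.6 kJ/mol.

18.6 kJ/mol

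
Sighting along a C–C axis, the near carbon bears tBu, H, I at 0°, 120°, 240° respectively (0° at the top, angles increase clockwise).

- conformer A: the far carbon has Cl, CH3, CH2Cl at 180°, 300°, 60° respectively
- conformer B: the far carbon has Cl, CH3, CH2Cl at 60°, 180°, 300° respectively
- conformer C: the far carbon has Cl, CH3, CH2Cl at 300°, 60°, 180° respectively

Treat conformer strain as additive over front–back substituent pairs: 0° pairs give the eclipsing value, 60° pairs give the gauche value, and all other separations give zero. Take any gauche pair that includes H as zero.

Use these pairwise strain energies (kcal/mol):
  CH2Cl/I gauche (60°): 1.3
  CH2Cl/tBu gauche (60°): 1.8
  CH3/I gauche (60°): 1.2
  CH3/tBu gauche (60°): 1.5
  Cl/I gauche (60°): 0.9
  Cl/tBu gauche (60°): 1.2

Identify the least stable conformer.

A (staggered): tBu(0°)/CH3(300°) gauche 1.5; tBu(0°)/CH2Cl(60°) gauche 1.8; I(240°)/Cl(180°) gauche 0.9; I(240°)/CH3(300°) gauche 1.2 → 5.4 kcal/mol.
B (staggered): tBu(0°)/Cl(60°) gauche 1.2; tBu(0°)/CH2Cl(300°) gauche 1.8; I(240°)/CH3(180°) gauche 1.2; I(240°)/CH2Cl(300°) gauche 1.3 → 5.5 kcal/mol.
C (staggered): tBu(0°)/Cl(300°) gauche 1.2; tBu(0°)/CH3(60°) gauche 1.5; I(240°)/Cl(300°) gauche 0.9; I(240°)/CH2Cl(180°) gauche 1.3 → 4.9 kcal/mol.
B has the highest total (5.5 kcal/mol).

B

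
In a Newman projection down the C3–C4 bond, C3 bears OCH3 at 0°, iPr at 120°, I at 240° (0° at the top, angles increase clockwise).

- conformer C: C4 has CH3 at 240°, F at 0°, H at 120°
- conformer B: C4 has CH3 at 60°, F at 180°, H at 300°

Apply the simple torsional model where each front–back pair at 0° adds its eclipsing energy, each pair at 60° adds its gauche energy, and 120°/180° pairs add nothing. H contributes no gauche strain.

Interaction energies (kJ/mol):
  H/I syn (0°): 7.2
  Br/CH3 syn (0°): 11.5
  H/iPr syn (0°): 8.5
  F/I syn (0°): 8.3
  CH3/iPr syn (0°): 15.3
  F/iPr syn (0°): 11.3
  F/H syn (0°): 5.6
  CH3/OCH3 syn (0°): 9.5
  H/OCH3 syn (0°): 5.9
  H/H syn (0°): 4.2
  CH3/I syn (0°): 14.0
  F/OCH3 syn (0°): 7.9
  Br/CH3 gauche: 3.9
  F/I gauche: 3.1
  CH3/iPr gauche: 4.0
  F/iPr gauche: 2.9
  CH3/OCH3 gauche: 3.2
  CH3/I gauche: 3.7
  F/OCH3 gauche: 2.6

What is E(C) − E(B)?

+17.2 kJ/mol

C (eclipsed): OCH3(0°)/F(0°) eclipsed 7.9; iPr(120°)/H(120°) eclipsed 8.5; I(240°)/CH3(240°) eclipsed 14.0 → 30.4 kJ/mol.
B (staggered): OCH3(0°)/CH3(60°) gauche 3.2; iPr(120°)/CH3(60°) gauche 4.0; iPr(120°)/F(180°) gauche 2.9; I(240°)/F(180°) gauche 3.1 → 13.2 kJ/mol.
E(C) − E(B) = 30.4 − 13.2 = +17.2 kJ/mol.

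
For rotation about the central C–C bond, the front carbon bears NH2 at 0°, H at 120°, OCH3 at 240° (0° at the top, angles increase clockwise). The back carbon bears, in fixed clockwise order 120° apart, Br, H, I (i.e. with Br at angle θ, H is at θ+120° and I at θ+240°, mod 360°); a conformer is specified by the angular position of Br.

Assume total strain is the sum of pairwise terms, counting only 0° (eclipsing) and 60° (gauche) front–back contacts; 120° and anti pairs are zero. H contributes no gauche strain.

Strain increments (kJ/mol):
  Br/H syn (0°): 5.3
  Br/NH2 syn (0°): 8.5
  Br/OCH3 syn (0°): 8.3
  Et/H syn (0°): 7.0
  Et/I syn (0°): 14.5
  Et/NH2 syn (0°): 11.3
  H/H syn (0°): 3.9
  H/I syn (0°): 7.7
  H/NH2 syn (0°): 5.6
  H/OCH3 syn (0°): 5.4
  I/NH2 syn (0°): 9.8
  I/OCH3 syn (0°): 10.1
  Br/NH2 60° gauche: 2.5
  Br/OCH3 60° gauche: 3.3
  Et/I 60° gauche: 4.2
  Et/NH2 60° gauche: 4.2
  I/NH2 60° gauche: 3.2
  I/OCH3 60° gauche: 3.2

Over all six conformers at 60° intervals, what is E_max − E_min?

16.0 kJ/mol

Br at 0° (eclipsed): NH2(0°)/Br(0°) eclipsed 8.5; H(120°)/H(120°) eclipsed 3.9; OCH3(240°)/I(240°) eclipsed 10.1 → 22.5 kJ/mol.
Br at 60° (staggered): NH2(0°)/Br(60°) gauche 2.5; NH2(0°)/I(300°) gauche 3.2; OCH3(240°)/I(300°) gauche 3.2 → 8.9 kJ/mol.
Br at 120° (eclipsed): NH2(0°)/I(0°) eclipsed 9.8; H(120°)/Br(120°) eclipsed 5.3; OCH3(240°)/H(240°) eclipsed 5.4 → 20.5 kJ/mol.
Br at 180° (staggered): NH2(0°)/I(60°) gauche 3.2; OCH3(240°)/Br(180°) gauche 3.3 → 6.5 kJ/mol.
Br at 240° (eclipsed): NH2(0°)/H(0°) eclipsed 5.6; H(120°)/I(120°) eclipsed 7.7; OCH3(240°)/Br(240°) eclipsed 8.3 → 21.6 kJ/mol.
Br at 300° (staggered): NH2(0°)/Br(300°) gauche 2.5; OCH3(240°)/Br(300°) gauche 3.3; OCH3(240°)/I(180°) gauche 3.2 → 9.0 kJ/mol.
Max at 0° (22.5 kJ/mol), min at 180° (6.5 kJ/mol); barrier = 16.0 kJ/mol.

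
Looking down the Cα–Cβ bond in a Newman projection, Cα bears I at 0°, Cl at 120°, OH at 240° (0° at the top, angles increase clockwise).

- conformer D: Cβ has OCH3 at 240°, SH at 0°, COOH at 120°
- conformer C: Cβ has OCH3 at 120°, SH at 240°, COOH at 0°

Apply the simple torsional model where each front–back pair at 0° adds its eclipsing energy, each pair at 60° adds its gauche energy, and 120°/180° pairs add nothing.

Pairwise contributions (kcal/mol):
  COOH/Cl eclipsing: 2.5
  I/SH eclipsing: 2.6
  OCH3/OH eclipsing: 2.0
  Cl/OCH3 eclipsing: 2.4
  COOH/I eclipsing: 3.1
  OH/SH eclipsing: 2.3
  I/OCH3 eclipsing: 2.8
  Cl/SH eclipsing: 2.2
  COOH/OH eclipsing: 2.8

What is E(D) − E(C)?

-0.7 kcal/mol

D (eclipsed): I(0°)/SH(0°) eclipsed 2.6; Cl(120°)/COOH(120°) eclipsed 2.5; OH(240°)/OCH3(240°) eclipsed 2.0 → 7.1 kcal/mol.
C (eclipsed): I(0°)/COOH(0°) eclipsed 3.1; Cl(120°)/OCH3(120°) eclipsed 2.4; OH(240°)/SH(240°) eclipsed 2.3 → 7.8 kcal/mol.
E(D) − E(C) = 7.1 − 7.8 = -0.7 kcal/mol.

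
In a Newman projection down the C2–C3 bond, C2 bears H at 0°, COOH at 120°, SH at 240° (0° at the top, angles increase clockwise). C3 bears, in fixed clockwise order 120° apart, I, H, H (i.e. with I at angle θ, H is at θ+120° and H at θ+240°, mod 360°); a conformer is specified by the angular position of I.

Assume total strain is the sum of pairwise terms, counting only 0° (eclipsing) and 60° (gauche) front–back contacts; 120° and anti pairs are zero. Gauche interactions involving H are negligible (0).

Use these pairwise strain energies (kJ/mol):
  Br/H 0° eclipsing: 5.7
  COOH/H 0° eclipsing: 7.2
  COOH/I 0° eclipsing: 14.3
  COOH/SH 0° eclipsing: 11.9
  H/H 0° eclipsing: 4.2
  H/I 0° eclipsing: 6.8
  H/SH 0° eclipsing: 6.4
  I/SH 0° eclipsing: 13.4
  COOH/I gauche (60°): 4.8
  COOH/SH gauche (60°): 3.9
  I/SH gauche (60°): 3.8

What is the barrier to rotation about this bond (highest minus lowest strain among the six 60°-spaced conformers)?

21.1 kJ/mol

I at 0° (eclipsed): H(0°)/I(0°) eclipsed 6.8; COOH(120°)/H(120°) eclipsed 7.2; SH(240°)/H(240°) eclipsed 6.4 → 20.4 kJ/mol.
I at 60° (staggered): COOH(120°)/I(60°) gauche 4.8 → 4.8 kJ/mol.
I at 120° (eclipsed): H(0°)/H(0°) eclipsed 4.2; COOH(120°)/I(120°) eclipsed 14.3; SH(240°)/H(240°) eclipsed 6.4 → 24.9 kJ/mol.
I at 180° (staggered): COOH(120°)/I(180°) gauche 4.8; SH(240°)/I(180°) gauche 3.8 → 8.6 kJ/mol.
I at 240° (eclipsed): H(0°)/H(0°) eclipsed 4.2; COOH(120°)/H(120°) eclipsed 7.2; SH(240°)/I(240°) eclipsed 13.4 → 24.8 kJ/mol.
I at 300° (staggered): SH(240°)/I(300°) gauche 3.8 → 3.8 kJ/mol.
Max at 120° (24.9 kJ/mol), min at 300° (3.8 kJ/mol); barrier = 21.1 kJ/mol.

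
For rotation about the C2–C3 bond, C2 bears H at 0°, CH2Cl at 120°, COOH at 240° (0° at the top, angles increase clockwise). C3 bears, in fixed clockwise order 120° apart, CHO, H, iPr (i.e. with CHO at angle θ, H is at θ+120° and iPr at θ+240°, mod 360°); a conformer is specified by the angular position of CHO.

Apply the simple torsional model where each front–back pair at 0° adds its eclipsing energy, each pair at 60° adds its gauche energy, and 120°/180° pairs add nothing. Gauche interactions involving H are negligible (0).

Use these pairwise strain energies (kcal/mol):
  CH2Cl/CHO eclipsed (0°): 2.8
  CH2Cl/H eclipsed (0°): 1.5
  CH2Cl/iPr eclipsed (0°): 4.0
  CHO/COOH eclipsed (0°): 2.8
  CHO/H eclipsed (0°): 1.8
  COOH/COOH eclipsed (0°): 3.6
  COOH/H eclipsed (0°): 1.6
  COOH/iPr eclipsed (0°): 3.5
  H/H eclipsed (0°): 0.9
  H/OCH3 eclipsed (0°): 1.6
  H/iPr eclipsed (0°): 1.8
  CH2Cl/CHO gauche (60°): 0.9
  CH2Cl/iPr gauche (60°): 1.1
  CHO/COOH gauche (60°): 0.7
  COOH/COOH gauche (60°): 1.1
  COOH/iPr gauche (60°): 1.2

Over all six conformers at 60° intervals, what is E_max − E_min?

5.6 kcal/mol

CHO at 0° is eclipsed. H at 0° is eclipsed with CHO at 0° (1.8); CH2Cl at 120° is eclipsed with H at 120° (1.5); COOH at 240° is eclipsed with iPr at 240° (3.5). Total 6.8 kcal/mol.
CHO at 60° is staggered. CH2Cl at 120° is gauche with CHO at 60° (0.9); COOH at 240° is gauche with iPr at 300° (1.2). Total 2.1 kcal/mol.
CHO at 120° is eclipsed. H at 0° is eclipsed with iPr at 0° (1.8); CH2Cl at 120° is eclipsed with CHO at 120° (2.8); COOH at 240° is eclipsed with H at 240° (1.6). Total 6.2 kcal/mol.
CHO at 180° is staggered. CH2Cl at 120° is gauche with CHO at 180° (0.9); CH2Cl at 120° is gauche with iPr at 60° (1.1); COOH at 240° is gauche with CHO at 180° (0.7). Total 2.7 kcal/mol.
CHO at 240° is eclipsed. H at 0° is eclipsed with H at 0° (0.9); CH2Cl at 120° is eclipsed with iPr at 120° (4.0); COOH at 240° is eclipsed with CHO at 240° (2.8). Total 7.7 kcal/mol.
CHO at 300° is staggered. CH2Cl at 120° is gauche with iPr at 180° (1.1); COOH at 240° is gauche with CHO at 300° (0.7); COOH at 240° is gauche with iPr at 180° (1.2). Total 3.0 kcal/mol.
Max at 240° (7.7 kcal/mol), min at 60° (2.1 kcal/mol); barrier = 5.6 kcal/mol.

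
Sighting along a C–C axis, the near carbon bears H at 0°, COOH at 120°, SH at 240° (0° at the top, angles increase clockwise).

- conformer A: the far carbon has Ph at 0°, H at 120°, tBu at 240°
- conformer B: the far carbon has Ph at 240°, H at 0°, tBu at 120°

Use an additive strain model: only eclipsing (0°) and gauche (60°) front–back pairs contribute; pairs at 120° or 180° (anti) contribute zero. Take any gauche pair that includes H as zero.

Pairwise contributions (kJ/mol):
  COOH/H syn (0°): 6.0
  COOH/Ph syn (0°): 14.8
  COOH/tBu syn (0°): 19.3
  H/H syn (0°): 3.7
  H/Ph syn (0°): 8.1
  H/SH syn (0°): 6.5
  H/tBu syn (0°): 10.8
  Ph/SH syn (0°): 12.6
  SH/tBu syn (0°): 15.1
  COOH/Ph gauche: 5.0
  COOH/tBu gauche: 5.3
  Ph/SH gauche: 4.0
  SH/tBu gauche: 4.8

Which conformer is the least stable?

A is eclipsed. H at 0° is eclipsed with Ph at 0° (8.1); COOH at 120° is eclipsed with H at 120° (6.0); SH at 240° is eclipsed with tBu at 240° (15.1). Total 29.2 kJ/mol.
B is eclipsed. H at 0° is eclipsed with H at 0° (3.7); COOH at 120° is eclipsed with tBu at 120° (19.3); SH at 240° is eclipsed with Ph at 240° (12.6). Total 35.6 kJ/mol.
B has the highest total (35.6 kJ/mol).

B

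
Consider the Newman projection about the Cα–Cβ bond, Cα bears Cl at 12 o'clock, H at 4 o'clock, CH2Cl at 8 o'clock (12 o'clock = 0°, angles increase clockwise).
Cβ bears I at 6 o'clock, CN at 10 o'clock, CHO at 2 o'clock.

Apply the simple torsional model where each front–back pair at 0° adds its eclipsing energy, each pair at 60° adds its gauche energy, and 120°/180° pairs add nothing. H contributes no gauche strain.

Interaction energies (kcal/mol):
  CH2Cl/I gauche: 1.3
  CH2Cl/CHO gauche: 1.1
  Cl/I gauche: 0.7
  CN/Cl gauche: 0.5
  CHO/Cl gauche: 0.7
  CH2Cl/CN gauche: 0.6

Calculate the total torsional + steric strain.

This conformer (staggered): Cl(0°)/CN(300°) gauche 0.5; Cl(0°)/CHO(60°) gauche 0.7; CH2Cl(240°)/I(180°) gauche 1.3; CH2Cl(240°)/CN(300°) gauche 0.6 → 3.1 kcal/mol.

3.1 kcal/mol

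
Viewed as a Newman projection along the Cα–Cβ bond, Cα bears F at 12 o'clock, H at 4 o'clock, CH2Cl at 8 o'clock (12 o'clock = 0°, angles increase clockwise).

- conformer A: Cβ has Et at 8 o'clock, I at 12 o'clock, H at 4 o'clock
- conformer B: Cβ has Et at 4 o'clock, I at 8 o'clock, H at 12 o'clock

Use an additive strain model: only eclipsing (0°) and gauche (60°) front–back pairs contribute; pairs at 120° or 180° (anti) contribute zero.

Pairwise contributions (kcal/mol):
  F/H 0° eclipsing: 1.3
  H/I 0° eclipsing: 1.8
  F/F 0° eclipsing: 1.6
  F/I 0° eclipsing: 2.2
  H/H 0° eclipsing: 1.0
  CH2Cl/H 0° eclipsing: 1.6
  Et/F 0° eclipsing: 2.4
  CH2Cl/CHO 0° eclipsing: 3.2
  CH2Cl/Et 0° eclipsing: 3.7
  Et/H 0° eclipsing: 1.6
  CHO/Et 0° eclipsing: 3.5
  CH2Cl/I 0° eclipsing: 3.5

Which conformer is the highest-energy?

A

A is eclipsed. F at 0° is eclipsed with I at 0° (2.2); H at 120° is eclipsed with H at 120° (1.0); CH2Cl at 240° is eclipsed with Et at 240° (3.7). Total 6.9 kcal/mol.
B is eclipsed. F at 0° is eclipsed with H at 0° (1.3); H at 120° is eclipsed with Et at 120° (1.6); CH2Cl at 240° is eclipsed with I at 240° (3.5). Total 6.4 kcal/mol.
A has the highest total (6.9 kcal/mol).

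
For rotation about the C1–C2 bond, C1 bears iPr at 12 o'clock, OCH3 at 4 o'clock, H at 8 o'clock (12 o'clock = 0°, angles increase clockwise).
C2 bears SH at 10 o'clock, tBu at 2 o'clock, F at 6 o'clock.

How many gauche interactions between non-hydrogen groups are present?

Non-H gauche pairs: iPr(0°)/SH(300°); iPr(0°)/tBu(60°); OCH3(120°)/tBu(60°); OCH3(120°)/F(180°) — 4 interactions.

4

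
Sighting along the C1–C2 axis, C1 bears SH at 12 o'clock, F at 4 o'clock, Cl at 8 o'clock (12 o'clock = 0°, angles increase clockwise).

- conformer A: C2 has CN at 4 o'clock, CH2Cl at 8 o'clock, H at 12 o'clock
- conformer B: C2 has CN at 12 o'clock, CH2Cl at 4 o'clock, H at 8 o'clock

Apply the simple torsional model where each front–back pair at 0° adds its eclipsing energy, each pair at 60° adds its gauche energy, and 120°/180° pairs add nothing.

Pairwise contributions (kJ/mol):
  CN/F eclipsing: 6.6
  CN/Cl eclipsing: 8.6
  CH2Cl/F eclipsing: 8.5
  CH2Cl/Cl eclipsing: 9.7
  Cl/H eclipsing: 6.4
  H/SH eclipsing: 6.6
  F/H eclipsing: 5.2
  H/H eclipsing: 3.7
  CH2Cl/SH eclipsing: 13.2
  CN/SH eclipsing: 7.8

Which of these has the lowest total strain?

A (eclipsed): SH(0°)/H(0°) eclipsed 6.6; F(120°)/CN(120°) eclipsed 6.6; Cl(240°)/CH2Cl(240°) eclipsed 9.7 → 22.9 kJ/mol.
B (eclipsed): SH(0°)/CN(0°) eclipsed 7.8; F(120°)/CH2Cl(120°) eclipsed 8.5; Cl(240°)/H(240°) eclipsed 6.4 → 22.7 kJ/mol.
B has the lowest total (22.7 kJ/mol).

B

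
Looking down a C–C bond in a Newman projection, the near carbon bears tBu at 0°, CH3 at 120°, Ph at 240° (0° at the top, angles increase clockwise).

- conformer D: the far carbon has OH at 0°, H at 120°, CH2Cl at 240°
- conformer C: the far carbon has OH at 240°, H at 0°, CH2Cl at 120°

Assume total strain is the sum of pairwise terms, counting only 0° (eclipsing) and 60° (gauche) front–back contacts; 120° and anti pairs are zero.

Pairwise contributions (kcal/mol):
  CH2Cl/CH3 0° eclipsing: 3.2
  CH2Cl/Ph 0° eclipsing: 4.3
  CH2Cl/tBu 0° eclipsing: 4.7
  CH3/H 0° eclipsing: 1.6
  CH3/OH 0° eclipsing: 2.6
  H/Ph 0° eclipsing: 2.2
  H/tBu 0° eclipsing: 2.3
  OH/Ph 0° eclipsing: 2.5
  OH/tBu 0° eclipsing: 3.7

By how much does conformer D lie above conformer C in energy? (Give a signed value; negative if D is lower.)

+1.6 kcal/mol

D is eclipsed. tBu at 0° is eclipsed with OH at 0° (3.7); CH3 at 120° is eclipsed with H at 120° (1.6); Ph at 240° is eclipsed with CH2Cl at 240° (4.3). Total 9.6 kcal/mol.
C is eclipsed. tBu at 0° is eclipsed with H at 0° (2.3); CH3 at 120° is eclipsed with CH2Cl at 120° (3.2); Ph at 240° is eclipsed with OH at 240° (2.5). Total 8.0 kcal/mol.
E(D) − E(C) = 9.6 − 8.0 = +1.6 kcal/mol.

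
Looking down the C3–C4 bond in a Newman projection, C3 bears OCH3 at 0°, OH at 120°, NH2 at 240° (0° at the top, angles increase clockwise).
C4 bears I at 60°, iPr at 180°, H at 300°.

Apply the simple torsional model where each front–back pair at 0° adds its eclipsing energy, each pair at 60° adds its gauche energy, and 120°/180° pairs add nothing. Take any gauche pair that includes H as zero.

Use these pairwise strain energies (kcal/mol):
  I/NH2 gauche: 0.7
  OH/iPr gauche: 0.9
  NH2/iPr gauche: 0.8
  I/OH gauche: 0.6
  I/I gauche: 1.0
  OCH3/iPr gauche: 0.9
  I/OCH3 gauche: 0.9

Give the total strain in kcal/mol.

This conformer (staggered): OCH3(0°)/I(60°) gauche 0.9; OH(120°)/I(60°) gauche 0.6; OH(120°)/iPr(180°) gauche 0.9; NH2(240°)/iPr(180°) gauche 0.8 → 3.2 kcal/mol.

3.2 kcal/mol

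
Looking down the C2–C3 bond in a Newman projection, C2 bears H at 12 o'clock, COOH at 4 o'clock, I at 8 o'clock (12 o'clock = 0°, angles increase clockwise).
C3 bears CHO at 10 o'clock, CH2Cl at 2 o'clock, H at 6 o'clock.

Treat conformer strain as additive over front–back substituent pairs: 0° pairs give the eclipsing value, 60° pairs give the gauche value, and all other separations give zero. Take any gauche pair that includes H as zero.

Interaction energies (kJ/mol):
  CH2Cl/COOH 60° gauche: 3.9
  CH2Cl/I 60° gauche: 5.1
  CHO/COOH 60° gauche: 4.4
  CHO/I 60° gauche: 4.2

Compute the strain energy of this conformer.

This conformer (staggered): COOH–CH2Cl gauche, I–CHO gauche; 3.9 + 4.2 = 8.1 kJ/mol.

8.1 kJ/mol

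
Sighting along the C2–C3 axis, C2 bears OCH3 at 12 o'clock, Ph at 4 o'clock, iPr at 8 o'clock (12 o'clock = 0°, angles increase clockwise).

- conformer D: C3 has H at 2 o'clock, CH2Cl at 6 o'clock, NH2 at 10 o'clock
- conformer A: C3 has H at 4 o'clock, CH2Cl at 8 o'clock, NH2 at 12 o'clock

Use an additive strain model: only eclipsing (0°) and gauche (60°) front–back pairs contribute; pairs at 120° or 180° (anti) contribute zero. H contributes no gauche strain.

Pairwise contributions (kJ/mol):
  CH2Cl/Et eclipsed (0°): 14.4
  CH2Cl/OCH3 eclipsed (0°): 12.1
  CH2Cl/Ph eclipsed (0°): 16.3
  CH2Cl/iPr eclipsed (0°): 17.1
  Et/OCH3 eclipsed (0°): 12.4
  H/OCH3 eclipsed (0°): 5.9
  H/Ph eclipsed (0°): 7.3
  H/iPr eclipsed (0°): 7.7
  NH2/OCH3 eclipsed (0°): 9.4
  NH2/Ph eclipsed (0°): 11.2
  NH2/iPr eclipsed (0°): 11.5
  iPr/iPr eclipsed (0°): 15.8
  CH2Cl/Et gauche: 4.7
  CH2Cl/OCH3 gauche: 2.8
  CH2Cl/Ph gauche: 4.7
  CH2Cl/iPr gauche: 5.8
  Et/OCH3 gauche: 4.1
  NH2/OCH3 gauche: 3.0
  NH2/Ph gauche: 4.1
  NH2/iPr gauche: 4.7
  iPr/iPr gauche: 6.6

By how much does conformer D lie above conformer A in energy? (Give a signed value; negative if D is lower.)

-15.6 kJ/mol

D is staggered. OCH3 at 0° is gauche with NH2 at 300° (3.0); Ph at 120° is gauche with CH2Cl at 180° (4.7); iPr at 240° is gauche with CH2Cl at 180° (5.8); iPr at 240° is gauche with NH2 at 300° (4.7). Total 18.2 kJ/mol.
A is eclipsed. OCH3 at 0° is eclipsed with NH2 at 0° (9.4); Ph at 120° is eclipsed with H at 120° (7.3); iPr at 240° is eclipsed with CH2Cl at 240° (17.1). Total 33.8 kJ/mol.
E(D) − E(A) = 18.2 − 33.8 = -15.6 kJ/mol.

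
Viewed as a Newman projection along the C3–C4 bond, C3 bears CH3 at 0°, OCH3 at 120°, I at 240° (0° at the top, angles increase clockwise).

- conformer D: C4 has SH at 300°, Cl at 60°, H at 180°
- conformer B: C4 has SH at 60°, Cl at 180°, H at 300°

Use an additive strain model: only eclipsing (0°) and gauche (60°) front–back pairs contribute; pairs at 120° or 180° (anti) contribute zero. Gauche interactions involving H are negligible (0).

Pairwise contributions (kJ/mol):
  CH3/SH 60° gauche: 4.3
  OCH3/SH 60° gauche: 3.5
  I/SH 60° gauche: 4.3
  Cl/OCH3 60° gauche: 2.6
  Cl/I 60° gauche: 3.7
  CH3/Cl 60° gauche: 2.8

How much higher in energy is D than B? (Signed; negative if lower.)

D (staggered): CH3(0°)/SH(300°) gauche 4.3; CH3(0°)/Cl(60°) gauche 2.8; OCH3(120°)/Cl(60°) gauche 2.6; I(240°)/SH(300°) gauche 4.3 → 14.0 kJ/mol.
B (staggered): CH3(0°)/SH(60°) gauche 4.3; OCH3(120°)/SH(60°) gauche 3.5; OCH3(120°)/Cl(180°) gauche 2.6; I(240°)/Cl(180°) gauche 3.7 → 14.1 kJ/mol.
E(D) − E(B) = 14.0 − 14.1 = -0.1 kJ/mol.

-0.1 kJ/mol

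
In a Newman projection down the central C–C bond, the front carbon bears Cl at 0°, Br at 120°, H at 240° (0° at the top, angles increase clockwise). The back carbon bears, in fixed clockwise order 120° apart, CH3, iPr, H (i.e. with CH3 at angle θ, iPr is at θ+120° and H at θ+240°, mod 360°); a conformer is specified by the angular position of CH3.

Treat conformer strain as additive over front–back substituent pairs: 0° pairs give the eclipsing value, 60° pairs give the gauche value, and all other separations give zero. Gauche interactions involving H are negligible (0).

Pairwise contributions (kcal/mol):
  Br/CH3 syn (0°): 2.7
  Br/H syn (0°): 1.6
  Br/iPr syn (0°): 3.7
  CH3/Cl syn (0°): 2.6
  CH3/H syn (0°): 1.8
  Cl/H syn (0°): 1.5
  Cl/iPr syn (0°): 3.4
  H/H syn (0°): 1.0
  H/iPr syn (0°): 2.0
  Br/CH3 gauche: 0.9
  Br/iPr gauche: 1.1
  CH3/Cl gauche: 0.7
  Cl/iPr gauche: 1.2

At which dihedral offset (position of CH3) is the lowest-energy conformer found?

180°

CH3 at 0° (eclipsed): Cl(0°)/CH3(0°) eclipsed 2.6; Br(120°)/iPr(120°) eclipsed 3.7; H(240°)/H(240°) eclipsed 1.0 → 7.3 kcal/mol.
CH3 at 60° (staggered): Cl(0°)/CH3(60°) gauche 0.7; Br(120°)/CH3(60°) gauche 0.9; Br(120°)/iPr(180°) gauche 1.1 → 2.7 kcal/mol.
CH3 at 120° (eclipsed): Cl(0°)/H(0°) eclipsed 1.5; Br(120°)/CH3(120°) eclipsed 2.7; H(240°)/iPr(240°) eclipsed 2.0 → 6.2 kcal/mol.
CH3 at 180° (staggered): Cl(0°)/iPr(300°) gauche 1.2; Br(120°)/CH3(180°) gauche 0.9 → 2.1 kcal/mol.
CH3 at 240° (eclipsed): Cl(0°)/iPr(0°) eclipsed 3.4; Br(120°)/H(120°) eclipsed 1.6; H(240°)/CH3(240°) eclipsed 1.8 → 6.8 kcal/mol.
CH3 at 300° (staggered): Cl(0°)/CH3(300°) gauche 0.7; Cl(0°)/iPr(60°) gauche 1.2; Br(120°)/iPr(60°) gauche 1.1 → 3.0 kcal/mol.
The minimum (2.1 kcal/mol) occurs with CH3 at 180°.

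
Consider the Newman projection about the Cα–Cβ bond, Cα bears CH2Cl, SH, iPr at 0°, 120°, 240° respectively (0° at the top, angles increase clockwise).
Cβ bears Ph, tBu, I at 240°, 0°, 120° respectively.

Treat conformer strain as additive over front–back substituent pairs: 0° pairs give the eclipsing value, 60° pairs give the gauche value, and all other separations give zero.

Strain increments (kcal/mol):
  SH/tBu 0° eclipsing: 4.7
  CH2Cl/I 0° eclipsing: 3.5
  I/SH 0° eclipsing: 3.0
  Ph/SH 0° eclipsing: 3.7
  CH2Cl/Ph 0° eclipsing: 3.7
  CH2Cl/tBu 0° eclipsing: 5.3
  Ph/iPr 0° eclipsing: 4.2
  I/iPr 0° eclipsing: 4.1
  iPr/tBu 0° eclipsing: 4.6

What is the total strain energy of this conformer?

12.5 kcal/mol

This conformer (eclipsed): CH2Cl(0°)/tBu(0°) eclipsed 5.3; SH(120°)/I(120°) eclipsed 3.0; iPr(240°)/Ph(240°) eclipsed 4.2 → 12.5 kcal/mol.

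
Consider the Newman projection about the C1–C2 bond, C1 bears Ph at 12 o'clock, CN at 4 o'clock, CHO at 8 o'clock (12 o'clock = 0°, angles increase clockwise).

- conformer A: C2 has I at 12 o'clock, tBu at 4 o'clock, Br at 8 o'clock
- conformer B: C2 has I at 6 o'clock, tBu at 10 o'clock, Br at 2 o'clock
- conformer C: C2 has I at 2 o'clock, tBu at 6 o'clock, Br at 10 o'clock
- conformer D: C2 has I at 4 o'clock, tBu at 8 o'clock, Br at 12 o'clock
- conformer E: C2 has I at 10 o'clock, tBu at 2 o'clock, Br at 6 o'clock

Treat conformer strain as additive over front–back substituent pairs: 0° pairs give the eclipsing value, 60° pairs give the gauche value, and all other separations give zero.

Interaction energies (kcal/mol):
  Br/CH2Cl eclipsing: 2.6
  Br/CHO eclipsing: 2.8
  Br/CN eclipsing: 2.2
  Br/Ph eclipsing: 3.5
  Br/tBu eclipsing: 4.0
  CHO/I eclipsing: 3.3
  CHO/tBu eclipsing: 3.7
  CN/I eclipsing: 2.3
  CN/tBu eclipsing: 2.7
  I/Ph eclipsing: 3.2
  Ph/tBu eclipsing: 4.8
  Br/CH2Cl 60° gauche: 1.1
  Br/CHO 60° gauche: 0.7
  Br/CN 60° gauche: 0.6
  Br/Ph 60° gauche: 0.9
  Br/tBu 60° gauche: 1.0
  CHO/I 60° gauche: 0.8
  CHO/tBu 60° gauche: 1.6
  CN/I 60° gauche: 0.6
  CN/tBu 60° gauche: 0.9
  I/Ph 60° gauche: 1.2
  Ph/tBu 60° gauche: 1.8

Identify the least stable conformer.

A is eclipsed. Ph at 0° is eclipsed with I at 0° (3.2); CN at 120° is eclipsed with tBu at 120° (2.7); CHO at 240° is eclipsed with Br at 240° (2.8). Total 8.7 kcal/mol.
B is staggered. Ph at 0° is gauche with tBu at 300° (1.8); Ph at 0° is gauche with Br at 60° (0.9); CN at 120° is gauche with I at 180° (0.6); CN at 120° is gauche with Br at 60° (0.6); CHO at 240° is gauche with I at 180° (0.8); CHO at 240° is gauche with tBu at 300° (1.6). Total 6.3 kcal/mol.
C is staggered. Ph at 0° is gauche with I at 60° (1.2); Ph at 0° is gauche with Br at 300° (0.9); CN at 120° is gauche with I at 60° (0.6); CN at 120° is gauche with tBu at 180° (0.9); CHO at 240° is gauche with tBu at 180° (1.6); CHO at 240° is gauche with Br at 300° (0.7). Total 5.9 kcal/mol.
D is eclipsed. Ph at 0° is eclipsed with Br at 0° (3.5); CN at 120° is eclipsed with I at 120° (2.3); CHO at 240° is eclipsed with tBu at 240° (3.7). Total 9.5 kcal/mol.
E is staggered. Ph at 0° is gauche with I at 300° (1.2); Ph at 0° is gauche with tBu at 60° (1.8); CN at 120° is gauche with tBu at 60° (0.9); CN at 120° is gauche with Br at 180° (0.6); CHO at 240° is gauche with I at 300° (0.8); CHO at 240° is gauche with Br at 180° (0.7). Total 6.0 kcal/mol.
D has the highest total (9.5 kcal/mol).

D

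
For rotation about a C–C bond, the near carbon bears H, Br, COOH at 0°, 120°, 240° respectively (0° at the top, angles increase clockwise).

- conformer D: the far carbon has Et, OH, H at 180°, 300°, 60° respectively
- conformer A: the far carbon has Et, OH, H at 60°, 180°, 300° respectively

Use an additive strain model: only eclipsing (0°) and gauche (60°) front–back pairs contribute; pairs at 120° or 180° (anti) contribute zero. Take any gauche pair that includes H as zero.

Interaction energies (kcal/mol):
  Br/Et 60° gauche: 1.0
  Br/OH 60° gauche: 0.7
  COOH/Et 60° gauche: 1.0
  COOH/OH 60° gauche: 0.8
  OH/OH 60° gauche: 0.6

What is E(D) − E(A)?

+0.3 kcal/mol

D (staggered): Br(120°)/Et(180°) gauche 1.0; COOH(240°)/Et(180°) gauche 1.0; COOH(240°)/OH(300°) gauche 0.8 → 2.8 kcal/mol.
A (staggered): Br(120°)/Et(60°) gauche 1.0; Br(120°)/OH(180°) gauche 0.7; COOH(240°)/OH(180°) gauche 0.8 → 2.5 kcal/mol.
E(D) − E(A) = 2.8 − 2.5 = +0.3 kcal/mol.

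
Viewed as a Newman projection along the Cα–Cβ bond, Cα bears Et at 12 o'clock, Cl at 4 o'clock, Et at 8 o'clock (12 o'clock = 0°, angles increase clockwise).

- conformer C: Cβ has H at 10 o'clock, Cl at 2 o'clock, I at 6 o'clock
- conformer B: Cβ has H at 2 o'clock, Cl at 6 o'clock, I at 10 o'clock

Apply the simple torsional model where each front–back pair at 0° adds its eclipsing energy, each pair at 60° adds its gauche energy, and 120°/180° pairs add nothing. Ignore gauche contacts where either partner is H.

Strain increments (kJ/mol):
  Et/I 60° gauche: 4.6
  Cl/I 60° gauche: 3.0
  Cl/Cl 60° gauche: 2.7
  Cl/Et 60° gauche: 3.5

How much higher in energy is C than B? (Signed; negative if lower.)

C (staggered): Et–Cl gauche, Cl–Cl gauche, Cl–I gauche, Et–I gauche; 3.5 + 2.7 + 3.0 + 4.6 = 13.8 kJ/mol.
B (staggered): Et–I gauche, Cl–Cl gauche, Et–Cl gauche, Et–I gauche; 4.6 + 2.7 + 3.5 + 4.6 = 15.4 kJ/mol.
E(C) − E(B) = 13.8 − 15.4 = -1.6 kJ/mol.

-1.6 kJ/mol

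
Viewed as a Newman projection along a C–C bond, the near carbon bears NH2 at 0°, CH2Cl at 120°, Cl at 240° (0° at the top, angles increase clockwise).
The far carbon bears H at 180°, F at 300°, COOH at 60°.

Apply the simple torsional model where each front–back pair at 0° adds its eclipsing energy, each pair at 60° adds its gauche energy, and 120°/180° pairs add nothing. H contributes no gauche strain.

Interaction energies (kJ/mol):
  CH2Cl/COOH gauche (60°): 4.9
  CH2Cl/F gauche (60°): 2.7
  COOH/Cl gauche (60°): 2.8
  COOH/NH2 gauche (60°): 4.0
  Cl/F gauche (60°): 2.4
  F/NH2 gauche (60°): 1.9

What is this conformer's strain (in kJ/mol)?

This conformer (staggered): NH2–F gauche, NH2–COOH gauche, CH2Cl–COOH gauche, Cl–F gauche; 1.9 + 4.0 + 4.9 + 2.4 = 13.2 kJ/mol.

13.2 kJ/mol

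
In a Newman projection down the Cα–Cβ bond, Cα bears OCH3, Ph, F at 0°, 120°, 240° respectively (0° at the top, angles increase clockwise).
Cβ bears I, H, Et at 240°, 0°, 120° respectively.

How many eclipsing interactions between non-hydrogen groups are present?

Non-H eclipsing pairs: Ph(120°)/Et(120°); F(240°)/I(240°) — 2 interactions.

2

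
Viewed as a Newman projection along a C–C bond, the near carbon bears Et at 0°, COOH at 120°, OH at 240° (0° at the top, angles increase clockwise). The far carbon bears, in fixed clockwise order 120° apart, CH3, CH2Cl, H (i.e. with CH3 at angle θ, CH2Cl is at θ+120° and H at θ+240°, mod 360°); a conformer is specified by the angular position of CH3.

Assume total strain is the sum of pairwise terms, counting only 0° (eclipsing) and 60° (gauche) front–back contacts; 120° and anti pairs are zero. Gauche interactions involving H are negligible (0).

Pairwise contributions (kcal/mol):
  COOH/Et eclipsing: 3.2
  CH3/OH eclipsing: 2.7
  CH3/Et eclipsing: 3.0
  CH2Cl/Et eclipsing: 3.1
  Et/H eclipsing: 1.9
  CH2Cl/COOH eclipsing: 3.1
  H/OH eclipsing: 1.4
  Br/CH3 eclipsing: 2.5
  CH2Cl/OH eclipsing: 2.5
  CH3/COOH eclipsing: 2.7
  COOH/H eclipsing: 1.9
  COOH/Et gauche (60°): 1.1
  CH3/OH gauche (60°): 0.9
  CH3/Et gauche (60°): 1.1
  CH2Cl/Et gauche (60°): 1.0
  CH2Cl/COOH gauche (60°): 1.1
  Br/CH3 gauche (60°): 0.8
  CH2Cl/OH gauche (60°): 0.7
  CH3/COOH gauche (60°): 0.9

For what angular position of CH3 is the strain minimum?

180°

CH3 at 0° is eclipsed. Et at 0° is eclipsed with CH3 at 0° (3.0); COOH at 120° is eclipsed with CH2Cl at 120° (3.1); OH at 240° is eclipsed with H at 240° (1.4). Total 7.5 kcal/mol.
CH3 at 60° is staggered. Et at 0° is gauche with CH3 at 60° (1.1); COOH at 120° is gauche with CH3 at 60° (0.9); COOH at 120° is gauche with CH2Cl at 180° (1.1); OH at 240° is gauche with CH2Cl at 180° (0.7). Total 3.8 kcal/mol.
CH3 at 120° is eclipsed. Et at 0° is eclipsed with H at 0° (1.9); COOH at 120° is eclipsed with CH3 at 120° (2.7); OH at 240° is eclipsed with CH2Cl at 240° (2.5). Total 7.1 kcal/mol.
CH3 at 180° is staggered. Et at 0° is gauche with CH2Cl at 300° (1.0); COOH at 120° is gauche with CH3 at 180° (0.9); OH at 240° is gauche with CH3 at 180° (0.9); OH at 240° is gauche with CH2Cl at 300° (0.7). Total 3.5 kcal/mol.
CH3 at 240° is eclipsed. Et at 0° is eclipsed with CH2Cl at 0° (3.1); COOH at 120° is eclipsed with H at 120° (1.9); OH at 240° is eclipsed with CH3 at 240° (2.7). Total 7.7 kcal/mol.
CH3 at 300° is staggered. Et at 0° is gauche with CH3 at 300° (1.1); Et at 0° is gauche with CH2Cl at 60° (1.0); COOH at 120° is gauche with CH2Cl at 60° (1.1); OH at 240° is gauche with CH3 at 300° (0.9). Total 4.1 kcal/mol.
The minimum (3.5 kcal/mol) occurs with CH3 at 180°.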